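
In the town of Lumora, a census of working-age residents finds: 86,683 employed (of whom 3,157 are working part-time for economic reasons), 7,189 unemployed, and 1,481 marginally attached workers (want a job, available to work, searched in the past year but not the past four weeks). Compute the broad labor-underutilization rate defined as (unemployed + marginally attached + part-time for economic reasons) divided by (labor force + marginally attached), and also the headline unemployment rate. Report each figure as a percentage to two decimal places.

Broad underutilization rate ≈ 12.40%; headline unemployment rate ≈ 7.66%.

Labor force = 86,683 + 7,189 = 93,872.
Numerator = 7,189 + 1,481 + 3,157 = 11,827.
Denominator = 93,872 + 1,481 = 95,353.
Broad rate = 11,827 / 95,353 = 12.40%.
Headline unemployment rate = 7,189 / 93,872 = 7.66%.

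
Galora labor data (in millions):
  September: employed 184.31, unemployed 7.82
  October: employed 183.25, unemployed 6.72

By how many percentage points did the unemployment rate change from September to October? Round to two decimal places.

September: labor force = 184.31 + 7.82 = 192.13; u = 7.82/192.13 = 4.07%.
October: labor force = 183.25 + 6.72 = 189.97; u = 6.72/189.97 = 3.54%.
Change = 3.54% − 4.07% = −0.53 pp.

The unemployment rate changed by −0.53 percentage points.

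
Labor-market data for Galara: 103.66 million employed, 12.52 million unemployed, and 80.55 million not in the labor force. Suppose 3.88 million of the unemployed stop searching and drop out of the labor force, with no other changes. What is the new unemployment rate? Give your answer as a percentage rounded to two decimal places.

Initially, labor force = 103.66 + 12.52 = 116.18 million, so u = 12.52/116.18 = 10.78%.
After the change, unemployed and labor force both fall by 3.88 → E = 103.66, U = 8.64, labor force = 112.30 million.
New unemployment rate = 8.64 / 112.30 = 7.69%.

New unemployment rate ≈ 7.69%.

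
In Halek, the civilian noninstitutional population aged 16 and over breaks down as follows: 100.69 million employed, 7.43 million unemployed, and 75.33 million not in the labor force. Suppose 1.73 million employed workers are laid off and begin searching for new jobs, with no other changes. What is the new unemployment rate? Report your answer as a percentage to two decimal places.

Initially, labor force = 100.69 + 7.43 = 108.12 million, so u = 7.43/108.12 = 6.87%.
After the change, employed falls and unemployed rises by 1.73; labor force unchanged → E = 98.96, U = 9.16, labor force = 108.12 million.
New unemployment rate = 9.16 / 108.12 = 8.47%.

New unemployment rate ≈ 8.47%.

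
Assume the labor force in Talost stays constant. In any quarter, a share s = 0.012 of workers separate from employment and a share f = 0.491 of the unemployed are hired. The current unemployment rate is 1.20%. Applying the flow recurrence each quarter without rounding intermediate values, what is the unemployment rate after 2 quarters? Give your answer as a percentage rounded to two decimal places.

Unemployment rate after two quarters ≈ 2.09%.

With a fixed labor force, u_{t+1} = u_t + s·(1−u_t) − f·u_t = u_t·(1−s−f) + s.
Here 1−s−f = 0.497 and s = 0.012.
u_1 = 0.012000 × 0.497 + 0.012 = 0.017964.
u_2 = 0.017964 × 0.497 + 0.012 = 0.020928.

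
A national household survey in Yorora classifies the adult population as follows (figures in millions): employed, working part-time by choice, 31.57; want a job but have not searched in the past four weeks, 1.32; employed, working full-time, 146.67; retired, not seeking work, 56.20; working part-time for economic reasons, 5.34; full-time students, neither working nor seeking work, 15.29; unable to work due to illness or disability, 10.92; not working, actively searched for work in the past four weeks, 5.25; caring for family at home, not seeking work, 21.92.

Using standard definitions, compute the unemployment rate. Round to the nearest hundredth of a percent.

Employed = 31.57 + 146.67 + 5.34 = 183.58 million (anyone who worked, including part-time for economic reasons, counts as employed).
Unemployed = 5.25 million.
Labor force = 183.58 + 5.25 = 188.83 million.
Unemployment rate = 5.25 / 188.83 = 2.78%.

Unemployment rate ≈ 2.78%.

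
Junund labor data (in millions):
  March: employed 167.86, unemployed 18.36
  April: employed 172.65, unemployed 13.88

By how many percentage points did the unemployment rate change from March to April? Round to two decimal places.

March: labor force = 167.86 + 18.36 = 186.22; u = 18.36/186.22 = 9.86%.
April: labor force = 172.65 + 13.88 = 186.53; u = 13.88/186.53 = 7.44%.
Change = 7.44% − 9.86% = −2.42 pp.

The unemployment rate changed by −2.42 percentage points.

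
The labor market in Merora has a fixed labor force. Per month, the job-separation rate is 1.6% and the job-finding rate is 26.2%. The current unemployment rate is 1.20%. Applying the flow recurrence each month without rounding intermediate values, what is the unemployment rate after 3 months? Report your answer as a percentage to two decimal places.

With a fixed labor force, u_{t+1} = u_t + s·(1−u_t) − f·u_t = u_t·(1−s−f) + s.
Here 1−s−f = 0.722 and s = 0.016.
u_1 = 0.012000 × 0.722 + 0.016 = 0.024664.
u_2 = 0.024664 × 0.722 + 0.016 = 0.033807.
u_3 = 0.033807 × 0.722 + 0.016 = 0.040409.

Unemployment rate after three months ≈ 4.04%.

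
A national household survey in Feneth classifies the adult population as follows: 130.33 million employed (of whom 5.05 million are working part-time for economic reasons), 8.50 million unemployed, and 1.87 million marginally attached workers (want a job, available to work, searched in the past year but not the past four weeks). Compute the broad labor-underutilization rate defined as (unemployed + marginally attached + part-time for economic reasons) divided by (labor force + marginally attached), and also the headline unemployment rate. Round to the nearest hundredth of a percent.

Labor force = 130.33 + 8.50 = 138.83 million.
Numerator = 8.50 + 1.87 + 5.05 = 15.42 million.
Denominator = 138.83 + 1.87 = 140.70 million.
Broad rate = 15.42 / 140.70 = 10.96%.
Headline unemployment rate = 8.50 / 138.83 = 6.12%.

Broad underutilization rate ≈ 10.96%; headline unemployment rate ≈ 6.12%.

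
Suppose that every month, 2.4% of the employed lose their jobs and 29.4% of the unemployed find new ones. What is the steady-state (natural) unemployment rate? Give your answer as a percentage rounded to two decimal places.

At steady state the flows balance: s·E = f·U, so U/(E+U) = s/(s+f).
u* = 2.4 / (2.4 + 29.4) = 2.4 / 31.80 = 7.55%.

Steady-state unemployment rate ≈ 7.55%.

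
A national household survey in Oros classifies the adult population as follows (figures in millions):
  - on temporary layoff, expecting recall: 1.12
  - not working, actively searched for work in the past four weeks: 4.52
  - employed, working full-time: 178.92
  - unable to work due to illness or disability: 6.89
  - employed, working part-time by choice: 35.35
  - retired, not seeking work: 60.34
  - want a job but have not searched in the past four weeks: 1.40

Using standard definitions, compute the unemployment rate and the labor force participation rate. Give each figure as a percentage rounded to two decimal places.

Employed = 178.92 + 35.35 = 214.27 million.
Unemployed = 1.12 + 4.52 = 5.64 million (jobless and actively searching, or on temporary layoff).
Labor force = 214.27 + 5.64 = 219.91 million.
Not in labor force = 6.89 + 60.34 + 1.40 = 68.63 million (those not working and not actively searching are outside the labor force — including those who want a job but have given up searching).
Civilian working-age population = 219.91 + 68.63 = 288.54 million.
Unemployment rate = 5.64 / 219.91 = 2.56%.
Labor force participation rate = 219.91 / 288.54 = 76.21%.

Unemployment rate ≈ 2.56%; labor force participation rate ≈ 76.21%.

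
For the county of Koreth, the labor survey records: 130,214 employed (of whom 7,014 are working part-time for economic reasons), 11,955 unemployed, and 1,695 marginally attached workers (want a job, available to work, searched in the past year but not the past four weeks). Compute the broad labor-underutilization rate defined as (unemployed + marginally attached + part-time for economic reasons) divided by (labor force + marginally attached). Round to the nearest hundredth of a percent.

Labor force = 130,214 + 11,955 = 142,169.
Numerator = 11,955 + 1,695 + 7,014 = 20,664.
Denominator = 142,169 + 1,695 = 143,864.
Broad rate = 20,664 / 143,864 = 14.36%.

Broad underutilization rate ≈ 14.36%.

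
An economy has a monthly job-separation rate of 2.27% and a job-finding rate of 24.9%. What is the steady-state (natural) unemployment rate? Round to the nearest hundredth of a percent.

Steady-state unemployment rate ≈ 8.35%.

At steady state the flows balance: s·E = f·U, so U/(E+U) = s/(s+f).
u* = 2.27 / (2.27 + 24.9) = 2.27 / 27.17 = 8.35%.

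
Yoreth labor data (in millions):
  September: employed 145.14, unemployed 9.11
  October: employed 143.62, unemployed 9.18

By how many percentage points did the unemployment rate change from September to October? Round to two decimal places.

September: labor force = 145.14 + 9.11 = 154.25; u = 9.11/154.25 = 5.91%.
October: labor force = 143.62 + 9.18 = 152.80; u = 9.18/152.80 = 6.01%.
Change = 6.01% − 5.91% = +0.10 pp.

The unemployment rate changed by +0.10 percentage points.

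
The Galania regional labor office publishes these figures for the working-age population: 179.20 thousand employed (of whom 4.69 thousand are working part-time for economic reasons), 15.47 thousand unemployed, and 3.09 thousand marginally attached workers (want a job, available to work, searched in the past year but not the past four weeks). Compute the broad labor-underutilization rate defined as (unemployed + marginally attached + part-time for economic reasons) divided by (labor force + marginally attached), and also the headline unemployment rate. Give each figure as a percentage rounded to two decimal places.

Labor force = 179.20 + 15.47 = 194.67 thousand.
Numerator = 15.47 + 3.09 + 4.69 = 23.25 thousand.
Denominator = 194.67 + 3.09 = 197.76 thousand.
Broad rate = 23.25 / 197.76 = 11.76%.
Headline unemployment rate = 15.47 / 194.67 = 7.95%.

Broad underutilization rate ≈ 11.76%; headline unemployment rate ≈ 7.95%.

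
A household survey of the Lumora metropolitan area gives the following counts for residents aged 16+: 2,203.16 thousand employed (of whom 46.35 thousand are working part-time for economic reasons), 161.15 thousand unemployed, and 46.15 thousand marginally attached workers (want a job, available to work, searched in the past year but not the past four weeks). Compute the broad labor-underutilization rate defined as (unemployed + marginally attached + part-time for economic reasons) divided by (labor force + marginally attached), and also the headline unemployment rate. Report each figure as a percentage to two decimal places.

Broad underutilization rate ≈ 10.52%; headline unemployment rate ≈ 6.82%.

Labor force = 2,203.16 + 161.15 = 2,364.31 thousand.
Numerator = 161.15 + 46.15 + 46.35 = 253.65 thousand.
Denominator = 2,364.31 + 46.15 = 2,410.46 thousand.
Broad rate = 253.65 / 2,410.46 = 10.52%.
Headline unemployment rate = 161.15 / 2,364.31 = 6.82%.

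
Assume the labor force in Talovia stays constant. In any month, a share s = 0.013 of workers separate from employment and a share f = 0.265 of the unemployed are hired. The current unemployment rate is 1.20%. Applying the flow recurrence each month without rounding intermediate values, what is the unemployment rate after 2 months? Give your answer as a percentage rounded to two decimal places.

With a fixed labor force, u_{t+1} = u_t + s·(1−u_t) − f·u_t = u_t·(1−s−f) + s.
Here 1−s−f = 0.722 and s = 0.013.
u_1 = 0.012000 × 0.722 + 0.013 = 0.021664.
u_2 = 0.021664 × 0.722 + 0.013 = 0.028641.

Unemployment rate after two months ≈ 2.86%.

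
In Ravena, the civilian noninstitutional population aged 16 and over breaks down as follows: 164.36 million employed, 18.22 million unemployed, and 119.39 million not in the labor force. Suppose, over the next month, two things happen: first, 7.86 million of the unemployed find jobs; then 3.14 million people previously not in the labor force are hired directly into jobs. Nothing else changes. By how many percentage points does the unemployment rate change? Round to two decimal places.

Initially, labor force = 164.36 + 18.22 = 182.58 million, so u = 18.22/182.58 = 9.98%.
After the first change, unemployed falls and employed rises by 7.86; labor force unchanged → E = 172.22, U = 10.36, labor force = 182.58 million.
After the second change, employed and labor force both rise by 3.14; unemployed unchanged → E = 175.36, U = 10.36, labor force = 185.72 million.
New unemployment rate = 10.36 / 185.72 = 5.58%.
Change = 5.58% − 9.98% = −4.40 percentage points.

The unemployment rate changes by −4.40 percentage points.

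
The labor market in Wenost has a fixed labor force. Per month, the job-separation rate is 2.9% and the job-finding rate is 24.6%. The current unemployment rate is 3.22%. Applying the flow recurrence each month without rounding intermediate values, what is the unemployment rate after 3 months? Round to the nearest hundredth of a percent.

Unemployment rate after three months ≈ 7.75%.

With a fixed labor force, u_{t+1} = u_t + s·(1−u_t) − f·u_t = u_t·(1−s−f) + s.
Here 1−s−f = 0.725 and s = 0.029.
u_1 = 0.032200 × 0.725 + 0.029 = 0.052345.
u_2 = 0.052345 × 0.725 + 0.029 = 0.066950.
u_3 = 0.066950 × 0.725 + 0.029 = 0.077539.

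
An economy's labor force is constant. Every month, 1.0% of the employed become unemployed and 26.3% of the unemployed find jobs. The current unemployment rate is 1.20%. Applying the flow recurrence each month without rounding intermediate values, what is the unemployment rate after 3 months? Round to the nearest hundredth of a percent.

With a fixed labor force, u_{t+1} = u_t + s·(1−u_t) − f·u_t = u_t·(1−s−f) + s.
Here 1−s−f = 0.727 and s = 0.010.
u_1 = 0.012000 × 0.727 + 0.010 = 0.018724.
u_2 = 0.018724 × 0.727 + 0.010 = 0.023612.
u_3 = 0.023612 × 0.727 + 0.010 = 0.027166.

Unemployment rate after three months ≈ 2.72%.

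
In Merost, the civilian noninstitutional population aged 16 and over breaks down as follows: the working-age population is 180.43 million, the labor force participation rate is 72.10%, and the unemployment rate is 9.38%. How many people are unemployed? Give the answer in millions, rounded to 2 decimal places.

Labor force = 0.7210 × 180.43 = 130.09 million.
Unemployed = 0.0938 × 130.09 ≈ 12.20 million.

About 12.20 million are unemployed.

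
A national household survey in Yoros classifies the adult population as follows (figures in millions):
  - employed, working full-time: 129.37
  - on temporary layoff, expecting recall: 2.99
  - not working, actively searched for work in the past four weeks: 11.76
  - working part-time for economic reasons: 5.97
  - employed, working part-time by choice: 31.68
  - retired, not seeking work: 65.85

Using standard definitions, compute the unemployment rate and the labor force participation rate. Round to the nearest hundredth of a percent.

Unemployment rate ≈ 8.11%; labor force participation rate ≈ 73.41%.

Employed = 129.37 + 5.97 + 31.68 = 167.02 million (anyone who worked, including part-time for economic reasons, counts as employed).
Unemployed = 2.99 + 11.76 = 14.75 million (jobless and actively searching, or on temporary layoff).
Labor force = 167.02 + 14.75 = 181.77 million.
Not in labor force = 65.85 million (those not working and not actively searching are outside the labor force).
Civilian working-age population = 181.77 + 65.85 = 247.62 million.
Unemployment rate = 14.75 / 181.77 = 8.11%.
Labor force participation rate = 181.77 / 247.62 = 73.41%.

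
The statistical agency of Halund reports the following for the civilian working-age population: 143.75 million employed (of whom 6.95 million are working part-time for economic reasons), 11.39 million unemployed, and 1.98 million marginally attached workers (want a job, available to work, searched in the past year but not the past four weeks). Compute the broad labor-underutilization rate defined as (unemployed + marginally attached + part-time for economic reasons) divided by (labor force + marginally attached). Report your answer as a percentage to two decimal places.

Broad underutilization rate ≈ 12.93%.

Labor force = 143.75 + 11.39 = 155.14 million.
Numerator = 11.39 + 1.98 + 6.95 = 20.32 million.
Denominator = 155.14 + 1.98 = 157.12 million.
Broad rate = 20.32 / 157.12 = 12.93%.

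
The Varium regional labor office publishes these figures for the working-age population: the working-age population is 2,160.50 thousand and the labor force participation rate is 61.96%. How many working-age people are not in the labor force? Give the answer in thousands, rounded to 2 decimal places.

Share not in the labor force = 1 − 0.6196 = 0.3804.
Not in labor force = 0.3804 × 2,160.50 ≈ 821.85 thousand.

About 821.85 thousand are not in the labor force.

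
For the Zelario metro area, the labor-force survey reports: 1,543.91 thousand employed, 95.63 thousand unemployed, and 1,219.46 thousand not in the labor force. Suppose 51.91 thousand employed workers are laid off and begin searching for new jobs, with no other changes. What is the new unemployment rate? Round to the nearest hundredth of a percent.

New unemployment rate ≈ 9.00%.

Initially, labor force = 1,543.91 + 95.63 = 1,639.54 thousand, so u = 95.63/1,639.54 = 5.83%.
After the change, employed falls and unemployed rises by 51.91; labor force unchanged → E = 1,492.00, U = 147.54, labor force = 1,639.54 thousand.
New unemployment rate = 147.54 / 1,639.54 = 9.00%.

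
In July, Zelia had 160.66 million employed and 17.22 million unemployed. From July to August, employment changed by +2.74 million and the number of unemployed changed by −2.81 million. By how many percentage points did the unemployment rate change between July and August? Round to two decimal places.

The unemployment rate changed by −1.58 percentage points.

July: labor force = 160.66 + 17.22 = 177.88; u = 17.22/177.88 = 9.68%.
August: labor force = 163.40 + 14.41 = 177.81; u = 14.41/177.81 = 8.10%.
Change = 8.10% − 9.68% = −1.58 pp.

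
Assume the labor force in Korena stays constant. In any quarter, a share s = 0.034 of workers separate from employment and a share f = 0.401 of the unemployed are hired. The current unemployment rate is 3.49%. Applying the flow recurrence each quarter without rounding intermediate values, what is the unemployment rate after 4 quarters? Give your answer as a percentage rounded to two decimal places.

With a fixed labor force, u_{t+1} = u_t + s·(1−u_t) − f·u_t = u_t·(1−s−f) + s.
Here 1−s−f = 0.565 and s = 0.034.
u_1 = 0.034900 × 0.565 + 0.034 = 0.053719.
u_2 = 0.053719 × 0.565 + 0.034 = 0.064351.
u_3 = 0.064351 × 0.565 + 0.034 = 0.070358.
u_4 = 0.070358 × 0.565 + 0.034 = 0.073752.

Unemployment rate after four quarters ≈ 7.38%.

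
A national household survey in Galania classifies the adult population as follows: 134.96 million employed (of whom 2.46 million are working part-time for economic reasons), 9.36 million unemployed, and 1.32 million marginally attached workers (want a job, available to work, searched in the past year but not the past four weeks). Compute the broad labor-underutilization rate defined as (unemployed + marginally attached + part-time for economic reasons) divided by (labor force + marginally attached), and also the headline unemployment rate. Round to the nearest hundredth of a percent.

Labor force = 134.96 + 9.36 = 144.32 million.
Numerator = 9.36 + 1.32 + 2.46 = 13.14 million.
Denominator = 144.32 + 1.32 = 145.64 million.
Broad rate = 13.14 / 145.64 = 9.02%.
Headline unemployment rate = 9.36 / 144.32 = 6.49%.

Broad underutilization rate ≈ 9.02%; headline unemployment rate ≈ 6.49%.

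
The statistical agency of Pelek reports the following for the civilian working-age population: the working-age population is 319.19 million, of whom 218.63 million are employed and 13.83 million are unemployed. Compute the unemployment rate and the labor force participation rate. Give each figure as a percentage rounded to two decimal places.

Labor force = employed + unemployed = 218.63 + 13.83 = 232.46 million.
Unemployment rate = 13.83 / 232.46 = 5.95%.
Labor force participation rate = 232.46 / 319.19 = 72.83%.

Unemployment rate ≈ 5.95%; labor force participation rate ≈ 72.83%.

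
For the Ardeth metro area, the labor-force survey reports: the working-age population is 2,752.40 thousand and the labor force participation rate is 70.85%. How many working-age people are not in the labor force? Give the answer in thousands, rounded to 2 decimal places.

About 802.32 thousand are not in the labor force.

Share not in the labor force = 1 − 0.7085 = 0.2915.
Not in labor force = 0.2915 × 2,752.40 ≈ 802.32 thousand.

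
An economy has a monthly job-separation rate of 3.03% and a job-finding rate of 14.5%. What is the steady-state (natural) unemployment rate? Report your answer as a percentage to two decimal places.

Steady-state unemployment rate ≈ 17.28%.

At steady state the flows balance: s·E = f·U, so U/(E+U) = s/(s+f).
u* = 3.03 / (3.03 + 14.5) = 3.03 / 17.53 = 17.28%.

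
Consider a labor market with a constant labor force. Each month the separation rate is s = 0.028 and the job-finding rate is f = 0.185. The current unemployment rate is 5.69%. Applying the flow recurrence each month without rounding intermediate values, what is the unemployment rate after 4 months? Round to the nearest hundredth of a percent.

With a fixed labor force, u_{t+1} = u_t + s·(1−u_t) − f·u_t = u_t·(1−s−f) + s.
Here 1−s−f = 0.787 and s = 0.028.
u_1 = 0.056900 × 0.787 + 0.028 = 0.072780.
u_2 = 0.072780 × 0.787 + 0.028 = 0.085278.
u_3 = 0.085278 × 0.787 + 0.028 = 0.095114.
u_4 = 0.095114 × 0.787 + 0.028 = 0.102855.

Unemployment rate after four months ≈ 10.29%.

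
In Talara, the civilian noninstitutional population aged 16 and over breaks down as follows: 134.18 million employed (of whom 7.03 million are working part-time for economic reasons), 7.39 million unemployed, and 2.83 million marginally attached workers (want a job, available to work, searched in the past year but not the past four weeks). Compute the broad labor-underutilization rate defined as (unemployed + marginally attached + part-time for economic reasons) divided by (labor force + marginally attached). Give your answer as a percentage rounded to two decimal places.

Broad underutilization rate ≈ 11.95%.

Labor force = 134.18 + 7.39 = 141.57 million.
Numerator = 7.39 + 2.83 + 7.03 = 17.25 million.
Denominator = 141.57 + 2.83 = 144.40 million.
Broad rate = 17.25 / 144.40 = 11.95%.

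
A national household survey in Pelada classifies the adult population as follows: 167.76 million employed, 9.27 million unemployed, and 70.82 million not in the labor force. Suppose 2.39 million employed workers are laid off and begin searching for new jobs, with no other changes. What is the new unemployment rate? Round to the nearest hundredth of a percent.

Initially, labor force = 167.76 + 9.27 = 177.03 million, so u = 9.27/177.03 = 5.24%.
After the change, employed falls and unemployed rises by 2.39; labor force unchanged → E = 165.37, U = 11.66, labor force = 177.03 million.
New unemployment rate = 11.66 / 177.03 = 6.59%.

New unemployment rate ≈ 6.59%.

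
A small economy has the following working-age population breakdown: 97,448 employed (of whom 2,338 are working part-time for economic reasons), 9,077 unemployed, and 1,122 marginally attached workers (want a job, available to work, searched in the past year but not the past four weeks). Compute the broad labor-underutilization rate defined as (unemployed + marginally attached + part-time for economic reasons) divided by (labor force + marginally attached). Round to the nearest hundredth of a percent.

Broad underutilization rate ≈ 11.65%.

Labor force = 97,448 + 9,077 = 106,525.
Numerator = 9,077 + 1,122 + 2,338 = 12,537.
Denominator = 106,525 + 1,122 = 107,647.
Broad rate = 12,537 / 107,647 = 11.65%.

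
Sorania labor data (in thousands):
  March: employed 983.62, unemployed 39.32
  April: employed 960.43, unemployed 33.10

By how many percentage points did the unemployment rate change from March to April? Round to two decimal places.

March: labor force = 983.62 + 39.32 = 1,022.94; u = 39.32/1,022.94 = 3.84%.
April: labor force = 960.43 + 33.10 = 993.53; u = 33.10/993.53 = 3.33%.
Change = 3.33% − 3.84% = −0.51 pp.

The unemployment rate changed by −0.51 percentage points.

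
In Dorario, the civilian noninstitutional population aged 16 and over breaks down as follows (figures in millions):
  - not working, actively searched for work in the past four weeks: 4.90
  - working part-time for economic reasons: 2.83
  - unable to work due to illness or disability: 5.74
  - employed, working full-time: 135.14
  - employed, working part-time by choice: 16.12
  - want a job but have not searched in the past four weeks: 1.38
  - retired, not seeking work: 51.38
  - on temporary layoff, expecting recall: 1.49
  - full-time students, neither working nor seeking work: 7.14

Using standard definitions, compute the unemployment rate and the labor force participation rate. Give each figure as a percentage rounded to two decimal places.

Employed = 2.83 + 135.14 + 16.12 = 154.09 million (anyone who worked, including part-time for economic reasons, counts as employed).
Unemployed = 4.90 + 1.49 = 6.39 million (jobless and actively searching, or on temporary layoff).
Labor force = 154.09 + 6.39 = 160.48 million.
Not in labor force = 5.74 + 1.38 + 51.38 + 7.14 = 65.64 million (those not working and not actively searching are outside the labor force — including those who want a job but have given up searching).
Civilian working-age population = 160.48 + 65.64 = 226.12 million.
Unemployment rate = 6.39 / 160.48 = 3.98%.
Labor force participation rate = 160.48 / 226.12 = 70.97%.

Unemployment rate ≈ 3.98%; labor force participation rate ≈ 70.97%.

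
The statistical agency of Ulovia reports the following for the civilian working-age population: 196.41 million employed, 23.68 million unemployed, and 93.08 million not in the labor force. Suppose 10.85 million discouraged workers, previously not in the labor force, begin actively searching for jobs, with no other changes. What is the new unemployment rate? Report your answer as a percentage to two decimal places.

New unemployment rate ≈ 14.95%.

Initially, labor force = 196.41 + 23.68 = 220.09 million, so u = 23.68/220.09 = 10.76%.
After the change, unemployed and labor force both rise by 10.85 → E = 196.41, U = 34.53, labor force = 230.94 million.
New unemployment rate = 34.53 / 230.94 = 14.95%.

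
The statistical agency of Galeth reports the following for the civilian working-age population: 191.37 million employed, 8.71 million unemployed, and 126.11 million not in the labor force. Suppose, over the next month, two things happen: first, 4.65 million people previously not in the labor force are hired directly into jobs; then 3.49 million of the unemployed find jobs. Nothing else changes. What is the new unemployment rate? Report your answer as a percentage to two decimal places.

New unemployment rate ≈ 2.55%.

Initially, labor force = 191.37 + 8.71 = 200.08 million, so u = 8.71/200.08 = 4.35%.
After the first change, employed and labor force both rise by 4.65; unemployed unchanged → E = 196.02, U = 8.71, labor force = 204.73 million.
After the second change, unemployed falls and employed rises by 3.49; labor force unchanged → E = 199.51, U = 5.22, labor force = 204.73 million.
New unemployment rate = 5.22 / 204.73 = 2.55%.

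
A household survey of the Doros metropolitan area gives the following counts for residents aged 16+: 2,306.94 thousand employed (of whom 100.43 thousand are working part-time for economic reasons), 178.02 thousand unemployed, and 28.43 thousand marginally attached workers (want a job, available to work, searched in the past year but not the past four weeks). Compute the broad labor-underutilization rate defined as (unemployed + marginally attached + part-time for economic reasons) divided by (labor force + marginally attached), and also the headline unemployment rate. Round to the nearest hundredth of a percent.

Broad underutilization rate ≈ 12.21%; headline unemployment rate ≈ 7.16%.

Labor force = 2,306.94 + 178.02 = 2,484.96 thousand.
Numerator = 178.02 + 28.43 + 100.43 = 306.88 thousand.
Denominator = 2,484.96 + 28.43 = 2,513.39 thousand.
Broad rate = 306.88 / 2,513.39 = 12.21%.
Headline unemployment rate = 178.02 / 2,484.96 = 7.16%.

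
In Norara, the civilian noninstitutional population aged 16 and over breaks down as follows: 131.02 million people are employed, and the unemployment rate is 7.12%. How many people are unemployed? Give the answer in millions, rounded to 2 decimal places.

About 10.04 million are unemployed.

Let U be the number unemployed. The labor force is E + U, and U/(E+U) = 0.0712.
So U = 0.0712 × 131.02 / (1 − 0.0712) = 9.3286 / 0.9288 ≈ 10.04 million.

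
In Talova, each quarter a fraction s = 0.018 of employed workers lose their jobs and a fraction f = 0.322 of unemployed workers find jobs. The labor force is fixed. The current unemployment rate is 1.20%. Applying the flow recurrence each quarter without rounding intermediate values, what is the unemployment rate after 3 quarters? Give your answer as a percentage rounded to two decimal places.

With a fixed labor force, u_{t+1} = u_t + s·(1−u_t) − f·u_t = u_t·(1−s−f) + s.
Here 1−s−f = 0.660 and s = 0.018.
u_1 = 0.012000 × 0.660 + 0.018 = 0.025920.
u_2 = 0.025920 × 0.660 + 0.018 = 0.035107.
u_3 = 0.035107 × 0.660 + 0.018 = 0.041171.

Unemployment rate after three quarters ≈ 4.12%.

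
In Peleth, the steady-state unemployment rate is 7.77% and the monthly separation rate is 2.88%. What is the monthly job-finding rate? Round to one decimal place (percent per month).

Job-finding rate ≈ 34.2% per month.

From u* = s/(s+f): f = s·(1−u)/u.
f = 2.88 × (1 − 0.0777) / 0.0777 = 2.6562 / 0.0777 ≈ 34.2% per month.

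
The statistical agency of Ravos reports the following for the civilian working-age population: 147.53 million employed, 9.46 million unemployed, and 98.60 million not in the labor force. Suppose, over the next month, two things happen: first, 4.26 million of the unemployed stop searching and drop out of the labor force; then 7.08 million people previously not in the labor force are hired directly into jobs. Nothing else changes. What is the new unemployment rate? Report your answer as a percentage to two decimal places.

New unemployment rate ≈ 3.25%.

Initially, labor force = 147.53 + 9.46 = 156.99 million, so u = 9.46/156.99 = 6.03%.
After the first change, unemployed and labor force both fall by 4.26 → E = 147.53, U = 5.20, labor force = 152.73 million.
After the second change, employed and labor force both rise by 7.08; unemployed unchanged → E = 154.61, U = 5.20, labor force = 159.81 million.
New unemployment rate = 5.20 / 159.81 = 3.25%.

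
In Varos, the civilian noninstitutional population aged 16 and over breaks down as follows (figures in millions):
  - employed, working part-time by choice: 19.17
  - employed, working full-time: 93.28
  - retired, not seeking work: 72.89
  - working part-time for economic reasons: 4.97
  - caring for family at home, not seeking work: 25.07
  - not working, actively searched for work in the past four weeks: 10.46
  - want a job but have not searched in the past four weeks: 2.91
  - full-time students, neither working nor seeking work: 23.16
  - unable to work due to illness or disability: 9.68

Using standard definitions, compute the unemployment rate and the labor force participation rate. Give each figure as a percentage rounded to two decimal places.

Unemployment rate ≈ 8.18%; labor force participation rate ≈ 48.89%.

Employed = 19.17 + 93.28 + 4.97 = 117.42 million (anyone who worked, including part-time for economic reasons, counts as employed).
Unemployed = 10.46 million.
Labor force = 117.42 + 10.46 = 127.88 million.
Not in labor force = 72.89 + 25.07 + 2.91 + 23.16 + 9.68 = 133.71 million (those not working and not actively searching are outside the labor force — including those who want a job but have given up searching).
Civilian working-age population = 127.88 + 133.71 = 261.59 million.
Unemployment rate = 10.46 / 127.88 = 8.18%.
Labor force participation rate = 127.88 / 261.59 = 48.89%.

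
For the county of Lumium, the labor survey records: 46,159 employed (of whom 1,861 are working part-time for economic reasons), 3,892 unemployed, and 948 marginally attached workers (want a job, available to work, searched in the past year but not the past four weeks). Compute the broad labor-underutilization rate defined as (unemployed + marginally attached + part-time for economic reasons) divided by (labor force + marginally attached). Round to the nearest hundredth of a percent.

Labor force = 46,159 + 3,892 = 50,051.
Numerator = 3,892 + 948 + 1,861 = 6,701.
Denominator = 50,051 + 948 = 50,999.
Broad rate = 6,701 / 50,999 = 13.14%.

Broad underutilization rate ≈ 13.14%.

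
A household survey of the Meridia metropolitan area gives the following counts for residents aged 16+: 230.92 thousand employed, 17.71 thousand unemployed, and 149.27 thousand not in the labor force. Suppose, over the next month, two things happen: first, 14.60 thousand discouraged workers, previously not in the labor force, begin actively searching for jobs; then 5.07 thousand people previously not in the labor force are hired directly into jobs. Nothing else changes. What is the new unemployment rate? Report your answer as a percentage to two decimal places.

New unemployment rate ≈ 12.04%.

Initially, labor force = 230.92 + 17.71 = 248.63 thousand, so u = 17.71/248.63 = 7.12%.
After the first change, unemployed and labor force both rise by 14.60 → E = 230.92, U = 32.31, labor force = 263.23 thousand.
After the second change, employed and labor force both rise by 5.07; unemployed unchanged → E = 235.99, U = 32.31, labor force = 268.30 thousand.
New unemployment rate = 32.31 / 268.30 = 12.04%.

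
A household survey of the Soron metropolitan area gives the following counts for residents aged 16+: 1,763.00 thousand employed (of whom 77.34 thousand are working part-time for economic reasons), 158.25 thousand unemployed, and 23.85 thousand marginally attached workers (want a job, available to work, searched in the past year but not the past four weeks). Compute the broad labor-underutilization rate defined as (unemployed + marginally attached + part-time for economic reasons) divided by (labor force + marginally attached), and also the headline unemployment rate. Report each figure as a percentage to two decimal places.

Broad underutilization rate ≈ 13.34%; headline unemployment rate ≈ 8.24%.

Labor force = 1,763.00 + 158.25 = 1,921.25 thousand.
Numerator = 158.25 + 23.85 + 77.34 = 259.44 thousand.
Denominator = 1,921.25 + 23.85 = 1,945.10 thousand.
Broad rate = 259.44 / 1,945.10 = 13.34%.
Headline unemployment rate = 158.25 / 1,921.25 = 8.24%.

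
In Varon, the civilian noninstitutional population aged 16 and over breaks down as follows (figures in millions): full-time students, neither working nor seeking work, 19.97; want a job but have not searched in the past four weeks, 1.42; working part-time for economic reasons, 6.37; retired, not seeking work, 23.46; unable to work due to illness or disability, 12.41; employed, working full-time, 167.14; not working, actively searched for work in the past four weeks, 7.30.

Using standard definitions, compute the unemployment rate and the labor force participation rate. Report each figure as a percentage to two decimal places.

Unemployment rate ≈ 4.04%; labor force participation rate ≈ 75.95%.

Employed = 6.37 + 167.14 = 173.51 million (anyone who worked, including part-time for economic reasons, counts as employed).
Unemployed = 7.30 million.
Labor force = 173.51 + 7.30 = 180.81 million.
Not in labor force = 19.97 + 1.42 + 23.46 + 12.41 = 57.26 million (those not working and not actively searching are outside the labor force — including those who want a job but have given up searching).
Civilian working-age population = 180.81 + 57.26 = 238.07 million.
Unemployment rate = 7.30 / 180.81 = 4.04%.
Labor force participation rate = 180.81 / 238.07 = 75.95%.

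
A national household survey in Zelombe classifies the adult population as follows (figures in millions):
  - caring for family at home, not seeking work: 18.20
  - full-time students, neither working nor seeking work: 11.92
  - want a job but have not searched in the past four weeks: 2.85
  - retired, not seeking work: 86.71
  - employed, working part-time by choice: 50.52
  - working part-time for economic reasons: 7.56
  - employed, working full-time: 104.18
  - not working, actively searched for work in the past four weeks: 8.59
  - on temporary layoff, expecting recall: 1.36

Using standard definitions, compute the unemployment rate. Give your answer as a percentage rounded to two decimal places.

Unemployment rate ≈ 5.78%.

Employed = 50.52 + 7.56 + 104.18 = 162.26 million (anyone who worked, including part-time for economic reasons, counts as employed).
Unemployed = 8.59 + 1.36 = 9.95 million (jobless and actively searching, or on temporary layoff).
Labor force = 162.26 + 9.95 = 172.21 million.
Unemployment rate = 9.95 / 172.21 = 5.78%.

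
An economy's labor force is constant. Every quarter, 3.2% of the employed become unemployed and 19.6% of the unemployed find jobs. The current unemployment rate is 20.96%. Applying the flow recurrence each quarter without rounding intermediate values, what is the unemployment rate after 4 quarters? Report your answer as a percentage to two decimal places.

Unemployment rate after four quarters ≈ 16.49%.

With a fixed labor force, u_{t+1} = u_t + s·(1−u_t) − f·u_t = u_t·(1−s−f) + s.
Here 1−s−f = 0.772 and s = 0.032.
u_1 = 0.209600 × 0.772 + 0.032 = 0.193811.
u_2 = 0.193811 × 0.772 + 0.032 = 0.181622.
u_3 = 0.181622 × 0.772 + 0.032 = 0.172212.
u_4 = 0.172212 × 0.772 + 0.032 = 0.164948.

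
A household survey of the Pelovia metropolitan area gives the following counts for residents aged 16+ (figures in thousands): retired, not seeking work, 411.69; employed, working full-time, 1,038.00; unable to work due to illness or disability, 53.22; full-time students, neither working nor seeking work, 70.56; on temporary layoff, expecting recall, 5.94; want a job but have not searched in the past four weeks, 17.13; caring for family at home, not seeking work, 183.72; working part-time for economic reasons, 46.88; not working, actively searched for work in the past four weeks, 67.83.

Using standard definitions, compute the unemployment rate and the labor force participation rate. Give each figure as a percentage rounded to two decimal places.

Unemployment rate ≈ 6.37%; labor force participation rate ≈ 61.14%.

Employed = 1,038.00 + 46.88 = 1,084.88 thousand (anyone who worked, including part-time for economic reasons, counts as employed).
Unemployed = 5.94 + 67.83 = 73.77 thousand (jobless and actively searching, or on temporary layoff).
Labor force = 1,084.88 + 73.77 = 1,158.65 thousand.
Not in labor force = 411.69 + 53.22 + 70.56 + 17.13 + 183.72 = 736.32 thousand (those not working and not actively searching are outside the labor force — including those who want a job but have given up searching).
Civilian working-age population = 1,158.65 + 736.32 = 1,894.97 thousand.
Unemployment rate = 73.77 / 1,158.65 = 6.37%.
Labor force participation rate = 1,158.65 / 1,894.97 = 61.14%.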